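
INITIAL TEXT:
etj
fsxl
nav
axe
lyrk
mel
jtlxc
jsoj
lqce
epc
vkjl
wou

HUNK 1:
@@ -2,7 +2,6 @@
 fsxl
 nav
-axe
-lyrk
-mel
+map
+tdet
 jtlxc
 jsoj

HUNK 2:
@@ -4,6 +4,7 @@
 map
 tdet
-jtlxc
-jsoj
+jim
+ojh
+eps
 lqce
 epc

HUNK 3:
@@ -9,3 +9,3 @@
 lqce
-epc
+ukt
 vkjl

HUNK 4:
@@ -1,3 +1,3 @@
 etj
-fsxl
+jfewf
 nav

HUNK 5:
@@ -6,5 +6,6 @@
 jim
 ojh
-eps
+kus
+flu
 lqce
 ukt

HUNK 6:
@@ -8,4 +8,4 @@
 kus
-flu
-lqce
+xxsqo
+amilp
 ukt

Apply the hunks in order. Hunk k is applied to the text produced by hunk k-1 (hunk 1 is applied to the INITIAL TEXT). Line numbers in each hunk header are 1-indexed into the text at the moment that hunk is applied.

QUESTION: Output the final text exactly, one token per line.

Answer: etj
jfewf
nav
map
tdet
jim
ojh
kus
xxsqo
amilp
ukt
vkjl
wou

Derivation:
Hunk 1: at line 2 remove [axe,lyrk,mel] add [map,tdet] -> 11 lines: etj fsxl nav map tdet jtlxc jsoj lqce epc vkjl wou
Hunk 2: at line 4 remove [jtlxc,jsoj] add [jim,ojh,eps] -> 12 lines: etj fsxl nav map tdet jim ojh eps lqce epc vkjl wou
Hunk 3: at line 9 remove [epc] add [ukt] -> 12 lines: etj fsxl nav map tdet jim ojh eps lqce ukt vkjl wou
Hunk 4: at line 1 remove [fsxl] add [jfewf] -> 12 lines: etj jfewf nav map tdet jim ojh eps lqce ukt vkjl wou
Hunk 5: at line 6 remove [eps] add [kus,flu] -> 13 lines: etj jfewf nav map tdet jim ojh kus flu lqce ukt vkjl wou
Hunk 6: at line 8 remove [flu,lqce] add [xxsqo,amilp] -> 13 lines: etj jfewf nav map tdet jim ojh kus xxsqo amilp ukt vkjl wou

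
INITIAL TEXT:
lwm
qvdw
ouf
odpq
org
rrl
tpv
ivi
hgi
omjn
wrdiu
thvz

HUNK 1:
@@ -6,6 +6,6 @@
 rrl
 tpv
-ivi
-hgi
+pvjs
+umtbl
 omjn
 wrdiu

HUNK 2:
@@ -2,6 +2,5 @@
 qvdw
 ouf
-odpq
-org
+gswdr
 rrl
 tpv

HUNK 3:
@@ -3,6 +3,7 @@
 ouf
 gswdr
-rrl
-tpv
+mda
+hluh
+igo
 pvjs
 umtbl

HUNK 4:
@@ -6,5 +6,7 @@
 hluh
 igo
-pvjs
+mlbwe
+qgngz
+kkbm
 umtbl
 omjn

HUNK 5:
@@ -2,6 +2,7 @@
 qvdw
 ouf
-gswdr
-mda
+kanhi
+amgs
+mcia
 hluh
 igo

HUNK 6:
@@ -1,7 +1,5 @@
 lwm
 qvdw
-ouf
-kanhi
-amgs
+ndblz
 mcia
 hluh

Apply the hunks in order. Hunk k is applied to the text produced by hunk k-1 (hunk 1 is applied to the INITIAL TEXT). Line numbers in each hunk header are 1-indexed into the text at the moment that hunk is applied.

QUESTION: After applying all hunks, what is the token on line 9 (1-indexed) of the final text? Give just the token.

Hunk 1: at line 6 remove [ivi,hgi] add [pvjs,umtbl] -> 12 lines: lwm qvdw ouf odpq org rrl tpv pvjs umtbl omjn wrdiu thvz
Hunk 2: at line 2 remove [odpq,org] add [gswdr] -> 11 lines: lwm qvdw ouf gswdr rrl tpv pvjs umtbl omjn wrdiu thvz
Hunk 3: at line 3 remove [rrl,tpv] add [mda,hluh,igo] -> 12 lines: lwm qvdw ouf gswdr mda hluh igo pvjs umtbl omjn wrdiu thvz
Hunk 4: at line 6 remove [pvjs] add [mlbwe,qgngz,kkbm] -> 14 lines: lwm qvdw ouf gswdr mda hluh igo mlbwe qgngz kkbm umtbl omjn wrdiu thvz
Hunk 5: at line 2 remove [gswdr,mda] add [kanhi,amgs,mcia] -> 15 lines: lwm qvdw ouf kanhi amgs mcia hluh igo mlbwe qgngz kkbm umtbl omjn wrdiu thvz
Hunk 6: at line 1 remove [ouf,kanhi,amgs] add [ndblz] -> 13 lines: lwm qvdw ndblz mcia hluh igo mlbwe qgngz kkbm umtbl omjn wrdiu thvz
Final line 9: kkbm

Answer: kkbm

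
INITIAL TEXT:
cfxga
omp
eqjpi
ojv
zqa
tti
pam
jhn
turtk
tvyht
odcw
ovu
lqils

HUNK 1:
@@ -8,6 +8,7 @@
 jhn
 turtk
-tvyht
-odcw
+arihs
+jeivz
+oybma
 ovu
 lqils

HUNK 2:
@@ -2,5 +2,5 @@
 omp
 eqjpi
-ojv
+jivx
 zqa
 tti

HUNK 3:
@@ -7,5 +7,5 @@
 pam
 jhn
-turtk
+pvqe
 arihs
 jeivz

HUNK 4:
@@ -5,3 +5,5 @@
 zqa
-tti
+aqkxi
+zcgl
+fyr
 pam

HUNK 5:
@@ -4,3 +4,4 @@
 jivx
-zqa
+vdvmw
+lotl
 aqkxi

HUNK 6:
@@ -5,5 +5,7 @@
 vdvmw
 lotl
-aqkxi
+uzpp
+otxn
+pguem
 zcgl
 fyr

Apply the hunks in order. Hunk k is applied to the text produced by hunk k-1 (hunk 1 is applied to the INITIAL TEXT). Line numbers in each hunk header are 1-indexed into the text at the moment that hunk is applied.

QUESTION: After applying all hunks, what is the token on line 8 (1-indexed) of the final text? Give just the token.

Answer: otxn

Derivation:
Hunk 1: at line 8 remove [tvyht,odcw] add [arihs,jeivz,oybma] -> 14 lines: cfxga omp eqjpi ojv zqa tti pam jhn turtk arihs jeivz oybma ovu lqils
Hunk 2: at line 2 remove [ojv] add [jivx] -> 14 lines: cfxga omp eqjpi jivx zqa tti pam jhn turtk arihs jeivz oybma ovu lqils
Hunk 3: at line 7 remove [turtk] add [pvqe] -> 14 lines: cfxga omp eqjpi jivx zqa tti pam jhn pvqe arihs jeivz oybma ovu lqils
Hunk 4: at line 5 remove [tti] add [aqkxi,zcgl,fyr] -> 16 lines: cfxga omp eqjpi jivx zqa aqkxi zcgl fyr pam jhn pvqe arihs jeivz oybma ovu lqils
Hunk 5: at line 4 remove [zqa] add [vdvmw,lotl] -> 17 lines: cfxga omp eqjpi jivx vdvmw lotl aqkxi zcgl fyr pam jhn pvqe arihs jeivz oybma ovu lqils
Hunk 6: at line 5 remove [aqkxi] add [uzpp,otxn,pguem] -> 19 lines: cfxga omp eqjpi jivx vdvmw lotl uzpp otxn pguem zcgl fyr pam jhn pvqe arihs jeivz oybma ovu lqils
Final line 8: otxn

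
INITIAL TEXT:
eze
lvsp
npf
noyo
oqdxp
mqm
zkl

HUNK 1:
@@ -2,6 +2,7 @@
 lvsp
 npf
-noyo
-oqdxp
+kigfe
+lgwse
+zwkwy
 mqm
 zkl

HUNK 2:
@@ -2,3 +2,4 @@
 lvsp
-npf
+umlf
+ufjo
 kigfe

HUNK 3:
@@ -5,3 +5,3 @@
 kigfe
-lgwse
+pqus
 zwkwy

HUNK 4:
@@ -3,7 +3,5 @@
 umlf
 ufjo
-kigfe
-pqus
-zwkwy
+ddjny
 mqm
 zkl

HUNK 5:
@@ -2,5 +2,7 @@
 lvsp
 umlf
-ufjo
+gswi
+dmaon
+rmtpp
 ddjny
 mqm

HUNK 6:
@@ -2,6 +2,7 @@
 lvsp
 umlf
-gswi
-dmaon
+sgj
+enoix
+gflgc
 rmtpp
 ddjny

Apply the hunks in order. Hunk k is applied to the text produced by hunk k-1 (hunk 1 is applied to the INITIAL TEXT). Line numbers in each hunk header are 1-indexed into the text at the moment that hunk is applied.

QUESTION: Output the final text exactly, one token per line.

Hunk 1: at line 2 remove [noyo,oqdxp] add [kigfe,lgwse,zwkwy] -> 8 lines: eze lvsp npf kigfe lgwse zwkwy mqm zkl
Hunk 2: at line 2 remove [npf] add [umlf,ufjo] -> 9 lines: eze lvsp umlf ufjo kigfe lgwse zwkwy mqm zkl
Hunk 3: at line 5 remove [lgwse] add [pqus] -> 9 lines: eze lvsp umlf ufjo kigfe pqus zwkwy mqm zkl
Hunk 4: at line 3 remove [kigfe,pqus,zwkwy] add [ddjny] -> 7 lines: eze lvsp umlf ufjo ddjny mqm zkl
Hunk 5: at line 2 remove [ufjo] add [gswi,dmaon,rmtpp] -> 9 lines: eze lvsp umlf gswi dmaon rmtpp ddjny mqm zkl
Hunk 6: at line 2 remove [gswi,dmaon] add [sgj,enoix,gflgc] -> 10 lines: eze lvsp umlf sgj enoix gflgc rmtpp ddjny mqm zkl

Answer: eze
lvsp
umlf
sgj
enoix
gflgc
rmtpp
ddjny
mqm
zkl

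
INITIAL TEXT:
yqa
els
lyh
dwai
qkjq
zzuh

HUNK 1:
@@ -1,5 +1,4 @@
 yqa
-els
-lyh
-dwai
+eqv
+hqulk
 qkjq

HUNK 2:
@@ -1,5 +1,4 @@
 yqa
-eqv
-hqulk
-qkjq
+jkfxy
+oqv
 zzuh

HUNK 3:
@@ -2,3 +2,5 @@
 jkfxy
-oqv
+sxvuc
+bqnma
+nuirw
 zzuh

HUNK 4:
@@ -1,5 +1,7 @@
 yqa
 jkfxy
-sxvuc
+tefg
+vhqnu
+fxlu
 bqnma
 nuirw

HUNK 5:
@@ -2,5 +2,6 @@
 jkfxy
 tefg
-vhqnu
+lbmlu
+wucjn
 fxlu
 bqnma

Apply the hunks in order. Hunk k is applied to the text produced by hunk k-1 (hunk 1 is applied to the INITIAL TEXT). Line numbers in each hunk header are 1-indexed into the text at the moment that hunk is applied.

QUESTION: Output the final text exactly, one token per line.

Answer: yqa
jkfxy
tefg
lbmlu
wucjn
fxlu
bqnma
nuirw
zzuh

Derivation:
Hunk 1: at line 1 remove [els,lyh,dwai] add [eqv,hqulk] -> 5 lines: yqa eqv hqulk qkjq zzuh
Hunk 2: at line 1 remove [eqv,hqulk,qkjq] add [jkfxy,oqv] -> 4 lines: yqa jkfxy oqv zzuh
Hunk 3: at line 2 remove [oqv] add [sxvuc,bqnma,nuirw] -> 6 lines: yqa jkfxy sxvuc bqnma nuirw zzuh
Hunk 4: at line 1 remove [sxvuc] add [tefg,vhqnu,fxlu] -> 8 lines: yqa jkfxy tefg vhqnu fxlu bqnma nuirw zzuh
Hunk 5: at line 2 remove [vhqnu] add [lbmlu,wucjn] -> 9 lines: yqa jkfxy tefg lbmlu wucjn fxlu bqnma nuirw zzuh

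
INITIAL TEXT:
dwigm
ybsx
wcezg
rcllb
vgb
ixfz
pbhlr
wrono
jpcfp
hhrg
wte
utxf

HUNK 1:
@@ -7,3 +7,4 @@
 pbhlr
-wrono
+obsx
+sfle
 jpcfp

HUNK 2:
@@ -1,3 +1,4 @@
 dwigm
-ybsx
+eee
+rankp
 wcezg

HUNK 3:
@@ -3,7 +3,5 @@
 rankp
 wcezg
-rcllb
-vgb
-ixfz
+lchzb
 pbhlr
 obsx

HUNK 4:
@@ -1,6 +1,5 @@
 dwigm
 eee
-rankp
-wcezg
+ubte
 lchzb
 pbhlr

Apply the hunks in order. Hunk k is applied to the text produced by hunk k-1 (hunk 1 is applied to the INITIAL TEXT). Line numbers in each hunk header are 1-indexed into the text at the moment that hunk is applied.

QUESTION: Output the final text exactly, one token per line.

Answer: dwigm
eee
ubte
lchzb
pbhlr
obsx
sfle
jpcfp
hhrg
wte
utxf

Derivation:
Hunk 1: at line 7 remove [wrono] add [obsx,sfle] -> 13 lines: dwigm ybsx wcezg rcllb vgb ixfz pbhlr obsx sfle jpcfp hhrg wte utxf
Hunk 2: at line 1 remove [ybsx] add [eee,rankp] -> 14 lines: dwigm eee rankp wcezg rcllb vgb ixfz pbhlr obsx sfle jpcfp hhrg wte utxf
Hunk 3: at line 3 remove [rcllb,vgb,ixfz] add [lchzb] -> 12 lines: dwigm eee rankp wcezg lchzb pbhlr obsx sfle jpcfp hhrg wte utxf
Hunk 4: at line 1 remove [rankp,wcezg] add [ubte] -> 11 lines: dwigm eee ubte lchzb pbhlr obsx sfle jpcfp hhrg wte utxf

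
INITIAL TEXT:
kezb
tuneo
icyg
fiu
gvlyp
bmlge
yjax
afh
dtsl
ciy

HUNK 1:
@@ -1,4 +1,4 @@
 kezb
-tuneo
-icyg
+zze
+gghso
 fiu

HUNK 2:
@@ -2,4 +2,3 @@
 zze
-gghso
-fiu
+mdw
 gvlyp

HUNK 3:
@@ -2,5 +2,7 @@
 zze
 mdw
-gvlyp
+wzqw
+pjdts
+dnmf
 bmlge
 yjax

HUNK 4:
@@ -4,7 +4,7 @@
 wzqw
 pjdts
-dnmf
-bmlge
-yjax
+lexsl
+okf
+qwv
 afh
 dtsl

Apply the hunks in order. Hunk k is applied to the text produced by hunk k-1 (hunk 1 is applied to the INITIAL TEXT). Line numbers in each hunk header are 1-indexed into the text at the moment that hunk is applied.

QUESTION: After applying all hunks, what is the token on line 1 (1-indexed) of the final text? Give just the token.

Hunk 1: at line 1 remove [tuneo,icyg] add [zze,gghso] -> 10 lines: kezb zze gghso fiu gvlyp bmlge yjax afh dtsl ciy
Hunk 2: at line 2 remove [gghso,fiu] add [mdw] -> 9 lines: kezb zze mdw gvlyp bmlge yjax afh dtsl ciy
Hunk 3: at line 2 remove [gvlyp] add [wzqw,pjdts,dnmf] -> 11 lines: kezb zze mdw wzqw pjdts dnmf bmlge yjax afh dtsl ciy
Hunk 4: at line 4 remove [dnmf,bmlge,yjax] add [lexsl,okf,qwv] -> 11 lines: kezb zze mdw wzqw pjdts lexsl okf qwv afh dtsl ciy
Final line 1: kezb

Answer: kezb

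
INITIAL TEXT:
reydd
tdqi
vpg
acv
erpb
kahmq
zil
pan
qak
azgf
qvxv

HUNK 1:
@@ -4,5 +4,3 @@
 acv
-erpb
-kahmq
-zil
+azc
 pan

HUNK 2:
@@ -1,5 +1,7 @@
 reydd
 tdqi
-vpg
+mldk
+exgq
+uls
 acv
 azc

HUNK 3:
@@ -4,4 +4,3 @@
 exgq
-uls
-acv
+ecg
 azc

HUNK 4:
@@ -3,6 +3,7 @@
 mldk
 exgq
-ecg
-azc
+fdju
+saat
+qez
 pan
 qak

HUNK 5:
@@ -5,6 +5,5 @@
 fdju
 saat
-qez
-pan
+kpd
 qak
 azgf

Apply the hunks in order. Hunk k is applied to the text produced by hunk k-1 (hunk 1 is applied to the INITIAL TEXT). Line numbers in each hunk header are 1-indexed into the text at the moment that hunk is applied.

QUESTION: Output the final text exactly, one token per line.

Hunk 1: at line 4 remove [erpb,kahmq,zil] add [azc] -> 9 lines: reydd tdqi vpg acv azc pan qak azgf qvxv
Hunk 2: at line 1 remove [vpg] add [mldk,exgq,uls] -> 11 lines: reydd tdqi mldk exgq uls acv azc pan qak azgf qvxv
Hunk 3: at line 4 remove [uls,acv] add [ecg] -> 10 lines: reydd tdqi mldk exgq ecg azc pan qak azgf qvxv
Hunk 4: at line 3 remove [ecg,azc] add [fdju,saat,qez] -> 11 lines: reydd tdqi mldk exgq fdju saat qez pan qak azgf qvxv
Hunk 5: at line 5 remove [qez,pan] add [kpd] -> 10 lines: reydd tdqi mldk exgq fdju saat kpd qak azgf qvxv

Answer: reydd
tdqi
mldk
exgq
fdju
saat
kpd
qak
azgf
qvxv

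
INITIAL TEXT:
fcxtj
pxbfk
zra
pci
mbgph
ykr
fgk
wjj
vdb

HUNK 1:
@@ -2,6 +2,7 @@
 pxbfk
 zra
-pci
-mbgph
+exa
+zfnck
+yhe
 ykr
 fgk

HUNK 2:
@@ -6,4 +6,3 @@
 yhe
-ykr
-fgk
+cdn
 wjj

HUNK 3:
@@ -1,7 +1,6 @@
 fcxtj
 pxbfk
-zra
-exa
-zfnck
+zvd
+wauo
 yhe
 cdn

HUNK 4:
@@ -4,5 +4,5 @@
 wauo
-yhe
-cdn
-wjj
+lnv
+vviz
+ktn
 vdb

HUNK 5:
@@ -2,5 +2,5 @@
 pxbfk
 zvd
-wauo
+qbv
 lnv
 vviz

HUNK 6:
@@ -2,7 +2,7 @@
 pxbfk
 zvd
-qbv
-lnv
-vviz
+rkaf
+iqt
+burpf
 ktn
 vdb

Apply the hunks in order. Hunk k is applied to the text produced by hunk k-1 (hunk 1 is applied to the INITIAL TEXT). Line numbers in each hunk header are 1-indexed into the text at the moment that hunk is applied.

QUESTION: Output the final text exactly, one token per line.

Hunk 1: at line 2 remove [pci,mbgph] add [exa,zfnck,yhe] -> 10 lines: fcxtj pxbfk zra exa zfnck yhe ykr fgk wjj vdb
Hunk 2: at line 6 remove [ykr,fgk] add [cdn] -> 9 lines: fcxtj pxbfk zra exa zfnck yhe cdn wjj vdb
Hunk 3: at line 1 remove [zra,exa,zfnck] add [zvd,wauo] -> 8 lines: fcxtj pxbfk zvd wauo yhe cdn wjj vdb
Hunk 4: at line 4 remove [yhe,cdn,wjj] add [lnv,vviz,ktn] -> 8 lines: fcxtj pxbfk zvd wauo lnv vviz ktn vdb
Hunk 5: at line 2 remove [wauo] add [qbv] -> 8 lines: fcxtj pxbfk zvd qbv lnv vviz ktn vdb
Hunk 6: at line 2 remove [qbv,lnv,vviz] add [rkaf,iqt,burpf] -> 8 lines: fcxtj pxbfk zvd rkaf iqt burpf ktn vdb

Answer: fcxtj
pxbfk
zvd
rkaf
iqt
burpf
ktn
vdb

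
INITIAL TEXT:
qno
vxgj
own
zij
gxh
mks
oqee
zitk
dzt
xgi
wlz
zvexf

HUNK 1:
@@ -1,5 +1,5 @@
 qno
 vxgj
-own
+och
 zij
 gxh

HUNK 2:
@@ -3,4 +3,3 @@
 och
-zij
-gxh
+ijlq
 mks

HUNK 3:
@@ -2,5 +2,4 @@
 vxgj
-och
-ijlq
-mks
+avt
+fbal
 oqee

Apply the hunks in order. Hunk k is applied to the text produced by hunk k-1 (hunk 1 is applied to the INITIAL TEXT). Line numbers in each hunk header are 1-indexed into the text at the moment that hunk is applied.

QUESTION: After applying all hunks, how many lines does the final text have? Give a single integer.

Hunk 1: at line 1 remove [own] add [och] -> 12 lines: qno vxgj och zij gxh mks oqee zitk dzt xgi wlz zvexf
Hunk 2: at line 3 remove [zij,gxh] add [ijlq] -> 11 lines: qno vxgj och ijlq mks oqee zitk dzt xgi wlz zvexf
Hunk 3: at line 2 remove [och,ijlq,mks] add [avt,fbal] -> 10 lines: qno vxgj avt fbal oqee zitk dzt xgi wlz zvexf
Final line count: 10

Answer: 10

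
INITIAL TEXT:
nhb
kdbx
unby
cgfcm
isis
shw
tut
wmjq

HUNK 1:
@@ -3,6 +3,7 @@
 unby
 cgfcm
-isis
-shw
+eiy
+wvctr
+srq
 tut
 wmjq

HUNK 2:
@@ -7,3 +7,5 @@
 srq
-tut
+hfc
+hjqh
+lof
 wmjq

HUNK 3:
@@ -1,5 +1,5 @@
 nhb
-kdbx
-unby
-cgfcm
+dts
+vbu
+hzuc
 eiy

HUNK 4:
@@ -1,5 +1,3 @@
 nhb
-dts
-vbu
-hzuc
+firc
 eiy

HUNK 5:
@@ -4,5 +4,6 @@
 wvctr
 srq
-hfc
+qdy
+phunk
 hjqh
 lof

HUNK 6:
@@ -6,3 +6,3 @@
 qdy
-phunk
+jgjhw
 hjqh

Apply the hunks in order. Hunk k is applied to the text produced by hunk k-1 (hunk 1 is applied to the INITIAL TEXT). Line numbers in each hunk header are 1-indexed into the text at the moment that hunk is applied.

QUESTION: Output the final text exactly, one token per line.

Answer: nhb
firc
eiy
wvctr
srq
qdy
jgjhw
hjqh
lof
wmjq

Derivation:
Hunk 1: at line 3 remove [isis,shw] add [eiy,wvctr,srq] -> 9 lines: nhb kdbx unby cgfcm eiy wvctr srq tut wmjq
Hunk 2: at line 7 remove [tut] add [hfc,hjqh,lof] -> 11 lines: nhb kdbx unby cgfcm eiy wvctr srq hfc hjqh lof wmjq
Hunk 3: at line 1 remove [kdbx,unby,cgfcm] add [dts,vbu,hzuc] -> 11 lines: nhb dts vbu hzuc eiy wvctr srq hfc hjqh lof wmjq
Hunk 4: at line 1 remove [dts,vbu,hzuc] add [firc] -> 9 lines: nhb firc eiy wvctr srq hfc hjqh lof wmjq
Hunk 5: at line 4 remove [hfc] add [qdy,phunk] -> 10 lines: nhb firc eiy wvctr srq qdy phunk hjqh lof wmjq
Hunk 6: at line 6 remove [phunk] add [jgjhw] -> 10 lines: nhb firc eiy wvctr srq qdy jgjhw hjqh lof wmjq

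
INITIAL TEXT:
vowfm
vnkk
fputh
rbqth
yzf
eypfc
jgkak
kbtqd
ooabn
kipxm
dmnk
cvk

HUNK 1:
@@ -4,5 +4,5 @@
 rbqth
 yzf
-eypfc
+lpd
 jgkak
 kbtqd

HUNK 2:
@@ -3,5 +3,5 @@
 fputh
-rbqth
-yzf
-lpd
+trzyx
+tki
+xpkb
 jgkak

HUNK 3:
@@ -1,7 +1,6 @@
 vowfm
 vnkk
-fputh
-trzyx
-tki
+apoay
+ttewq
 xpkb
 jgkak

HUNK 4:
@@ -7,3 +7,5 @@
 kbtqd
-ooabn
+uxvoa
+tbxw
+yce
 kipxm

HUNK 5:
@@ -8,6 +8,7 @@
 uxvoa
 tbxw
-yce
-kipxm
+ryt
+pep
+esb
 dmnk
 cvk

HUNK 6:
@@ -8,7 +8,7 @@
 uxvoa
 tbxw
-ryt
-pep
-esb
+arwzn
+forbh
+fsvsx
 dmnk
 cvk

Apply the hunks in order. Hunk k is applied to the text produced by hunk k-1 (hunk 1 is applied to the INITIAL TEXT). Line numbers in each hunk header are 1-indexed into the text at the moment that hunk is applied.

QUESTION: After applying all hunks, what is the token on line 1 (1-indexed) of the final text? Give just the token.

Answer: vowfm

Derivation:
Hunk 1: at line 4 remove [eypfc] add [lpd] -> 12 lines: vowfm vnkk fputh rbqth yzf lpd jgkak kbtqd ooabn kipxm dmnk cvk
Hunk 2: at line 3 remove [rbqth,yzf,lpd] add [trzyx,tki,xpkb] -> 12 lines: vowfm vnkk fputh trzyx tki xpkb jgkak kbtqd ooabn kipxm dmnk cvk
Hunk 3: at line 1 remove [fputh,trzyx,tki] add [apoay,ttewq] -> 11 lines: vowfm vnkk apoay ttewq xpkb jgkak kbtqd ooabn kipxm dmnk cvk
Hunk 4: at line 7 remove [ooabn] add [uxvoa,tbxw,yce] -> 13 lines: vowfm vnkk apoay ttewq xpkb jgkak kbtqd uxvoa tbxw yce kipxm dmnk cvk
Hunk 5: at line 8 remove [yce,kipxm] add [ryt,pep,esb] -> 14 lines: vowfm vnkk apoay ttewq xpkb jgkak kbtqd uxvoa tbxw ryt pep esb dmnk cvk
Hunk 6: at line 8 remove [ryt,pep,esb] add [arwzn,forbh,fsvsx] -> 14 lines: vowfm vnkk apoay ttewq xpkb jgkak kbtqd uxvoa tbxw arwzn forbh fsvsx dmnk cvk
Final line 1: vowfm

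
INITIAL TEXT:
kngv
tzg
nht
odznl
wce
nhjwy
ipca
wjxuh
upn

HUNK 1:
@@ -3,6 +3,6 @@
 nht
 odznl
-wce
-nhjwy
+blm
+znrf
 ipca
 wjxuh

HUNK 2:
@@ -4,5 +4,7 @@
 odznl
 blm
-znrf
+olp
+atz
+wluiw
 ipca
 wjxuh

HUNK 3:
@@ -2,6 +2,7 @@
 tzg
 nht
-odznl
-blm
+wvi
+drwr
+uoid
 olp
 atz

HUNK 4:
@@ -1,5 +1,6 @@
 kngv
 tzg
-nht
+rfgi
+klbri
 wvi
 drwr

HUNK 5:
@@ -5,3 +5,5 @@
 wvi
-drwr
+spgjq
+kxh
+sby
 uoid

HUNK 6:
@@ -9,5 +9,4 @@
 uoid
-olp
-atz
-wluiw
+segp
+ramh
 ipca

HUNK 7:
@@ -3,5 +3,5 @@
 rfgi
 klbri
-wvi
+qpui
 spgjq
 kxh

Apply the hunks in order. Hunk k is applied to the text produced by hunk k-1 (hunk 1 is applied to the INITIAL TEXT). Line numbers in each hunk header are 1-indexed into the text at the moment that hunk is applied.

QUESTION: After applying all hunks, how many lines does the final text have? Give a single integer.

Hunk 1: at line 3 remove [wce,nhjwy] add [blm,znrf] -> 9 lines: kngv tzg nht odznl blm znrf ipca wjxuh upn
Hunk 2: at line 4 remove [znrf] add [olp,atz,wluiw] -> 11 lines: kngv tzg nht odznl blm olp atz wluiw ipca wjxuh upn
Hunk 3: at line 2 remove [odznl,blm] add [wvi,drwr,uoid] -> 12 lines: kngv tzg nht wvi drwr uoid olp atz wluiw ipca wjxuh upn
Hunk 4: at line 1 remove [nht] add [rfgi,klbri] -> 13 lines: kngv tzg rfgi klbri wvi drwr uoid olp atz wluiw ipca wjxuh upn
Hunk 5: at line 5 remove [drwr] add [spgjq,kxh,sby] -> 15 lines: kngv tzg rfgi klbri wvi spgjq kxh sby uoid olp atz wluiw ipca wjxuh upn
Hunk 6: at line 9 remove [olp,atz,wluiw] add [segp,ramh] -> 14 lines: kngv tzg rfgi klbri wvi spgjq kxh sby uoid segp ramh ipca wjxuh upn
Hunk 7: at line 3 remove [wvi] add [qpui] -> 14 lines: kngv tzg rfgi klbri qpui spgjq kxh sby uoid segp ramh ipca wjxuh upn
Final line count: 14

Answer: 14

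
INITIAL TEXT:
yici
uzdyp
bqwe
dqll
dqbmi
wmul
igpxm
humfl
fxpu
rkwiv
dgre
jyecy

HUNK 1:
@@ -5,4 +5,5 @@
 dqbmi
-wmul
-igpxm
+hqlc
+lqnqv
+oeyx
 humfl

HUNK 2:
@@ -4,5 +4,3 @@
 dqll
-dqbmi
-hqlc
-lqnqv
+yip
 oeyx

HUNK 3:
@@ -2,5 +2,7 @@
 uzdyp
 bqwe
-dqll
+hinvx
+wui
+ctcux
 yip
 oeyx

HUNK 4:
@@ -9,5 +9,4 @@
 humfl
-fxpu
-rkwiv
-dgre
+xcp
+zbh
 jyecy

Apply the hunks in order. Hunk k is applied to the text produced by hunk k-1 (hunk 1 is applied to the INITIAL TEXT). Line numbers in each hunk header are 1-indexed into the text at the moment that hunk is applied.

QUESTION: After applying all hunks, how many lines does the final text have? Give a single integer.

Hunk 1: at line 5 remove [wmul,igpxm] add [hqlc,lqnqv,oeyx] -> 13 lines: yici uzdyp bqwe dqll dqbmi hqlc lqnqv oeyx humfl fxpu rkwiv dgre jyecy
Hunk 2: at line 4 remove [dqbmi,hqlc,lqnqv] add [yip] -> 11 lines: yici uzdyp bqwe dqll yip oeyx humfl fxpu rkwiv dgre jyecy
Hunk 3: at line 2 remove [dqll] add [hinvx,wui,ctcux] -> 13 lines: yici uzdyp bqwe hinvx wui ctcux yip oeyx humfl fxpu rkwiv dgre jyecy
Hunk 4: at line 9 remove [fxpu,rkwiv,dgre] add [xcp,zbh] -> 12 lines: yici uzdyp bqwe hinvx wui ctcux yip oeyx humfl xcp zbh jyecy
Final line count: 12

Answer: 12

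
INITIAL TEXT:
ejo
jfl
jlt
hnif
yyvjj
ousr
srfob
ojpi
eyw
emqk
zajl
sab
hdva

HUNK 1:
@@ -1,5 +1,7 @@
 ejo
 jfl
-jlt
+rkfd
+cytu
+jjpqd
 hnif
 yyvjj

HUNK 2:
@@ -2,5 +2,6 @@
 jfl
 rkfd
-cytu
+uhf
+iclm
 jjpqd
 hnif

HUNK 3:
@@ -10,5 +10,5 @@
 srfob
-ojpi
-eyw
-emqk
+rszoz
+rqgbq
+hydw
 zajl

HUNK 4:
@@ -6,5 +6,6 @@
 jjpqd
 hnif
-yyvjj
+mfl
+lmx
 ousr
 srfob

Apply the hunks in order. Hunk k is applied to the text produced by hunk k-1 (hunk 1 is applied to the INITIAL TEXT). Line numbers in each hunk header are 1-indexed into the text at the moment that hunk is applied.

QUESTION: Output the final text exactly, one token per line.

Answer: ejo
jfl
rkfd
uhf
iclm
jjpqd
hnif
mfl
lmx
ousr
srfob
rszoz
rqgbq
hydw
zajl
sab
hdva

Derivation:
Hunk 1: at line 1 remove [jlt] add [rkfd,cytu,jjpqd] -> 15 lines: ejo jfl rkfd cytu jjpqd hnif yyvjj ousr srfob ojpi eyw emqk zajl sab hdva
Hunk 2: at line 2 remove [cytu] add [uhf,iclm] -> 16 lines: ejo jfl rkfd uhf iclm jjpqd hnif yyvjj ousr srfob ojpi eyw emqk zajl sab hdva
Hunk 3: at line 10 remove [ojpi,eyw,emqk] add [rszoz,rqgbq,hydw] -> 16 lines: ejo jfl rkfd uhf iclm jjpqd hnif yyvjj ousr srfob rszoz rqgbq hydw zajl sab hdva
Hunk 4: at line 6 remove [yyvjj] add [mfl,lmx] -> 17 lines: ejo jfl rkfd uhf iclm jjpqd hnif mfl lmx ousr srfob rszoz rqgbq hydw zajl sab hdva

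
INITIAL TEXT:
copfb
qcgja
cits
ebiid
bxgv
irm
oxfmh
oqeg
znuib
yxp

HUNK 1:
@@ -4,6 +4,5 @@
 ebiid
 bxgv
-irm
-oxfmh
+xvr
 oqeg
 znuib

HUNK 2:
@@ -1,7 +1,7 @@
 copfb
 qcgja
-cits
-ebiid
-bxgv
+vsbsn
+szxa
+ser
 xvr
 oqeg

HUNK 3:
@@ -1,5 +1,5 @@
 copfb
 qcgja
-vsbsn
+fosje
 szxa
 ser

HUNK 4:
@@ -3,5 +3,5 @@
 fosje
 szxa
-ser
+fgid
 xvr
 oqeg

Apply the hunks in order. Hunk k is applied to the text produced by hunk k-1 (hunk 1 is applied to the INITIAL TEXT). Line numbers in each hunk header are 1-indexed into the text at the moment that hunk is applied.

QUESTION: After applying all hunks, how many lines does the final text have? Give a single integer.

Answer: 9

Derivation:
Hunk 1: at line 4 remove [irm,oxfmh] add [xvr] -> 9 lines: copfb qcgja cits ebiid bxgv xvr oqeg znuib yxp
Hunk 2: at line 1 remove [cits,ebiid,bxgv] add [vsbsn,szxa,ser] -> 9 lines: copfb qcgja vsbsn szxa ser xvr oqeg znuib yxp
Hunk 3: at line 1 remove [vsbsn] add [fosje] -> 9 lines: copfb qcgja fosje szxa ser xvr oqeg znuib yxp
Hunk 4: at line 3 remove [ser] add [fgid] -> 9 lines: copfb qcgja fosje szxa fgid xvr oqeg znuib yxp
Final line count: 9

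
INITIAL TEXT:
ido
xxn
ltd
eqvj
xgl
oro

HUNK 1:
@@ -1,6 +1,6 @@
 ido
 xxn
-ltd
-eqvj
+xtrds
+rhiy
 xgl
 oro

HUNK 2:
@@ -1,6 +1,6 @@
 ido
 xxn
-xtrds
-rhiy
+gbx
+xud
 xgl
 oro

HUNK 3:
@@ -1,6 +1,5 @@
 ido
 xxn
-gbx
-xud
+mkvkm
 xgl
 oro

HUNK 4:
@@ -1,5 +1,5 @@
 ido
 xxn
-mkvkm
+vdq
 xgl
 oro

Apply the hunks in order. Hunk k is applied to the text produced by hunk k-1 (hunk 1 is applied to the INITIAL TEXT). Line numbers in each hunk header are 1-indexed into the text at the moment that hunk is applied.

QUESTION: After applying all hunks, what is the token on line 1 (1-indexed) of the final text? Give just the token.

Answer: ido

Derivation:
Hunk 1: at line 1 remove [ltd,eqvj] add [xtrds,rhiy] -> 6 lines: ido xxn xtrds rhiy xgl oro
Hunk 2: at line 1 remove [xtrds,rhiy] add [gbx,xud] -> 6 lines: ido xxn gbx xud xgl oro
Hunk 3: at line 1 remove [gbx,xud] add [mkvkm] -> 5 lines: ido xxn mkvkm xgl oro
Hunk 4: at line 1 remove [mkvkm] add [vdq] -> 5 lines: ido xxn vdq xgl oro
Final line 1: ido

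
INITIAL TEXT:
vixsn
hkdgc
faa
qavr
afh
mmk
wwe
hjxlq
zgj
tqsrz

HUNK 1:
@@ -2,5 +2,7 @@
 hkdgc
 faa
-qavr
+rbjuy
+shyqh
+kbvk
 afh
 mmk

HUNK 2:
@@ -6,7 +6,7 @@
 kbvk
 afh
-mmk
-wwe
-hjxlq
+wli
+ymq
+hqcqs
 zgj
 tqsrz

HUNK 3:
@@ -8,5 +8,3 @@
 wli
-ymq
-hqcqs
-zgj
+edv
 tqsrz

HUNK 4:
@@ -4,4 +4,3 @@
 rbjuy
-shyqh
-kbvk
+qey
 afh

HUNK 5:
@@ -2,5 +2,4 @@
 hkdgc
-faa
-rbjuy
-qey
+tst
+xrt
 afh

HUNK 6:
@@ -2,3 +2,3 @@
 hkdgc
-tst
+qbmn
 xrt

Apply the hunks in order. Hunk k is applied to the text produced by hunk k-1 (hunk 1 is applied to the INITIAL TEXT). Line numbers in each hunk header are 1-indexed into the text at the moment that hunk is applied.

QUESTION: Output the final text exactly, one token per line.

Answer: vixsn
hkdgc
qbmn
xrt
afh
wli
edv
tqsrz

Derivation:
Hunk 1: at line 2 remove [qavr] add [rbjuy,shyqh,kbvk] -> 12 lines: vixsn hkdgc faa rbjuy shyqh kbvk afh mmk wwe hjxlq zgj tqsrz
Hunk 2: at line 6 remove [mmk,wwe,hjxlq] add [wli,ymq,hqcqs] -> 12 lines: vixsn hkdgc faa rbjuy shyqh kbvk afh wli ymq hqcqs zgj tqsrz
Hunk 3: at line 8 remove [ymq,hqcqs,zgj] add [edv] -> 10 lines: vixsn hkdgc faa rbjuy shyqh kbvk afh wli edv tqsrz
Hunk 4: at line 4 remove [shyqh,kbvk] add [qey] -> 9 lines: vixsn hkdgc faa rbjuy qey afh wli edv tqsrz
Hunk 5: at line 2 remove [faa,rbjuy,qey] add [tst,xrt] -> 8 lines: vixsn hkdgc tst xrt afh wli edv tqsrz
Hunk 6: at line 2 remove [tst] add [qbmn] -> 8 lines: vixsn hkdgc qbmn xrt afh wli edv tqsrz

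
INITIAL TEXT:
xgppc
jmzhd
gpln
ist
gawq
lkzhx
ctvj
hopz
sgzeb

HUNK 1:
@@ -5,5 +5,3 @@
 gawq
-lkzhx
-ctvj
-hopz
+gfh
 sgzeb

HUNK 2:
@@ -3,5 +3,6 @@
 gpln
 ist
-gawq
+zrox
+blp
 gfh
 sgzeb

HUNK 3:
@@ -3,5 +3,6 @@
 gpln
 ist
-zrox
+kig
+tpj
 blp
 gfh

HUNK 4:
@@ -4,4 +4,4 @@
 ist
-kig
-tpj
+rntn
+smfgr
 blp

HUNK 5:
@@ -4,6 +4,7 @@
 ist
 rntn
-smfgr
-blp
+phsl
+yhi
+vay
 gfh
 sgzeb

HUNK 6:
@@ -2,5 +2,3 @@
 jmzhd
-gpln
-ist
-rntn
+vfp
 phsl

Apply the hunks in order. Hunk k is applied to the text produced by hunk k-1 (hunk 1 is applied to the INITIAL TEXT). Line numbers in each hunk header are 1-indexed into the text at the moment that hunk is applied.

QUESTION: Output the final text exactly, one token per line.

Hunk 1: at line 5 remove [lkzhx,ctvj,hopz] add [gfh] -> 7 lines: xgppc jmzhd gpln ist gawq gfh sgzeb
Hunk 2: at line 3 remove [gawq] add [zrox,blp] -> 8 lines: xgppc jmzhd gpln ist zrox blp gfh sgzeb
Hunk 3: at line 3 remove [zrox] add [kig,tpj] -> 9 lines: xgppc jmzhd gpln ist kig tpj blp gfh sgzeb
Hunk 4: at line 4 remove [kig,tpj] add [rntn,smfgr] -> 9 lines: xgppc jmzhd gpln ist rntn smfgr blp gfh sgzeb
Hunk 5: at line 4 remove [smfgr,blp] add [phsl,yhi,vay] -> 10 lines: xgppc jmzhd gpln ist rntn phsl yhi vay gfh sgzeb
Hunk 6: at line 2 remove [gpln,ist,rntn] add [vfp] -> 8 lines: xgppc jmzhd vfp phsl yhi vay gfh sgzeb

Answer: xgppc
jmzhd
vfp
phsl
yhi
vay
gfh
sgzeb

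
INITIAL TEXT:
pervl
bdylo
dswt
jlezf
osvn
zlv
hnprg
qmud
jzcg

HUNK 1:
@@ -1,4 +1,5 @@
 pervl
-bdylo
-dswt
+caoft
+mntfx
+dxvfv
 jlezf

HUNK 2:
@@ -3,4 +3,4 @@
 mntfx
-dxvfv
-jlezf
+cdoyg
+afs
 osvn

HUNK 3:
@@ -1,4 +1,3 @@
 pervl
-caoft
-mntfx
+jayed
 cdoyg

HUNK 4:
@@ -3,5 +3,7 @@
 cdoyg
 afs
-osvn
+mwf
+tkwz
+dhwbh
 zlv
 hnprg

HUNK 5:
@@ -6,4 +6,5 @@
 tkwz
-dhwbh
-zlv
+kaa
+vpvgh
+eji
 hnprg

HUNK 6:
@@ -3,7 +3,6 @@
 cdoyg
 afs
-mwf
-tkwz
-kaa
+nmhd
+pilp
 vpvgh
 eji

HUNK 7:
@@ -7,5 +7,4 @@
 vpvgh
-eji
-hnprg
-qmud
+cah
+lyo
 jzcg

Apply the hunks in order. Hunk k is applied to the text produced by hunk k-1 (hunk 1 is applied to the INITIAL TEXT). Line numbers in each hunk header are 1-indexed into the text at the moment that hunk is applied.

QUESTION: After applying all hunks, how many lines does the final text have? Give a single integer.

Answer: 10

Derivation:
Hunk 1: at line 1 remove [bdylo,dswt] add [caoft,mntfx,dxvfv] -> 10 lines: pervl caoft mntfx dxvfv jlezf osvn zlv hnprg qmud jzcg
Hunk 2: at line 3 remove [dxvfv,jlezf] add [cdoyg,afs] -> 10 lines: pervl caoft mntfx cdoyg afs osvn zlv hnprg qmud jzcg
Hunk 3: at line 1 remove [caoft,mntfx] add [jayed] -> 9 lines: pervl jayed cdoyg afs osvn zlv hnprg qmud jzcg
Hunk 4: at line 3 remove [osvn] add [mwf,tkwz,dhwbh] -> 11 lines: pervl jayed cdoyg afs mwf tkwz dhwbh zlv hnprg qmud jzcg
Hunk 5: at line 6 remove [dhwbh,zlv] add [kaa,vpvgh,eji] -> 12 lines: pervl jayed cdoyg afs mwf tkwz kaa vpvgh eji hnprg qmud jzcg
Hunk 6: at line 3 remove [mwf,tkwz,kaa] add [nmhd,pilp] -> 11 lines: pervl jayed cdoyg afs nmhd pilp vpvgh eji hnprg qmud jzcg
Hunk 7: at line 7 remove [eji,hnprg,qmud] add [cah,lyo] -> 10 lines: pervl jayed cdoyg afs nmhd pilp vpvgh cah lyo jzcg
Final line count: 10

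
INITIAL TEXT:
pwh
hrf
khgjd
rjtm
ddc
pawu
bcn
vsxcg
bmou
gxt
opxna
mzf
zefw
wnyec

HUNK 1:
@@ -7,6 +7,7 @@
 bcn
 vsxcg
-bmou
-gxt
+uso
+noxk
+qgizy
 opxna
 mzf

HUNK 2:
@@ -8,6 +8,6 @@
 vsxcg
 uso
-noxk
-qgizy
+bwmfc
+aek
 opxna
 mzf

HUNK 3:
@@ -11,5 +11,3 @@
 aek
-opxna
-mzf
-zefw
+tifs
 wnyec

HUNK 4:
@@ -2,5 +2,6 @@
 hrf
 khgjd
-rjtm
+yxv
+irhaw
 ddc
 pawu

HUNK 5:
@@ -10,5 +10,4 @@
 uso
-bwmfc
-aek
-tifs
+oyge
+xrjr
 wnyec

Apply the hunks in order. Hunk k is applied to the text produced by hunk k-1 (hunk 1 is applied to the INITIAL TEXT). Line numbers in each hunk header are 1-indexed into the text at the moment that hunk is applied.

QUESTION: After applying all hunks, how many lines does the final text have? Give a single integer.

Hunk 1: at line 7 remove [bmou,gxt] add [uso,noxk,qgizy] -> 15 lines: pwh hrf khgjd rjtm ddc pawu bcn vsxcg uso noxk qgizy opxna mzf zefw wnyec
Hunk 2: at line 8 remove [noxk,qgizy] add [bwmfc,aek] -> 15 lines: pwh hrf khgjd rjtm ddc pawu bcn vsxcg uso bwmfc aek opxna mzf zefw wnyec
Hunk 3: at line 11 remove [opxna,mzf,zefw] add [tifs] -> 13 lines: pwh hrf khgjd rjtm ddc pawu bcn vsxcg uso bwmfc aek tifs wnyec
Hunk 4: at line 2 remove [rjtm] add [yxv,irhaw] -> 14 lines: pwh hrf khgjd yxv irhaw ddc pawu bcn vsxcg uso bwmfc aek tifs wnyec
Hunk 5: at line 10 remove [bwmfc,aek,tifs] add [oyge,xrjr] -> 13 lines: pwh hrf khgjd yxv irhaw ddc pawu bcn vsxcg uso oyge xrjr wnyec
Final line count: 13

Answer: 13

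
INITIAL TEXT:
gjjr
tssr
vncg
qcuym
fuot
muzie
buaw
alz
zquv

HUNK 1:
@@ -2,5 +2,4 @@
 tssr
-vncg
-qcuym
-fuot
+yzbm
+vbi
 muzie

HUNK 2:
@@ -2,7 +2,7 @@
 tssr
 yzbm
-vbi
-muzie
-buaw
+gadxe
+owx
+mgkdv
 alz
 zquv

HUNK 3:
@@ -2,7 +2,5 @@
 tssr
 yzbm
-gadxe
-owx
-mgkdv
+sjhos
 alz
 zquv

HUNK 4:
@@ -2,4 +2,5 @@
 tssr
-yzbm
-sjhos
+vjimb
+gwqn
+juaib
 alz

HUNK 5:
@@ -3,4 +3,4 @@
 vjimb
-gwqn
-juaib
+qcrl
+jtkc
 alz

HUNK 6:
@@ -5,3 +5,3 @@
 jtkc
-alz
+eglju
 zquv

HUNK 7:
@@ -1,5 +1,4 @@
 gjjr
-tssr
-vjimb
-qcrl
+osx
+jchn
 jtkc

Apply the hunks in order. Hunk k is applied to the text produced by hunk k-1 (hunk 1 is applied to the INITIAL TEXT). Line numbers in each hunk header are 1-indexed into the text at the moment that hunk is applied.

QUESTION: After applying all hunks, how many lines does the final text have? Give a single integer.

Hunk 1: at line 2 remove [vncg,qcuym,fuot] add [yzbm,vbi] -> 8 lines: gjjr tssr yzbm vbi muzie buaw alz zquv
Hunk 2: at line 2 remove [vbi,muzie,buaw] add [gadxe,owx,mgkdv] -> 8 lines: gjjr tssr yzbm gadxe owx mgkdv alz zquv
Hunk 3: at line 2 remove [gadxe,owx,mgkdv] add [sjhos] -> 6 lines: gjjr tssr yzbm sjhos alz zquv
Hunk 4: at line 2 remove [yzbm,sjhos] add [vjimb,gwqn,juaib] -> 7 lines: gjjr tssr vjimb gwqn juaib alz zquv
Hunk 5: at line 3 remove [gwqn,juaib] add [qcrl,jtkc] -> 7 lines: gjjr tssr vjimb qcrl jtkc alz zquv
Hunk 6: at line 5 remove [alz] add [eglju] -> 7 lines: gjjr tssr vjimb qcrl jtkc eglju zquv
Hunk 7: at line 1 remove [tssr,vjimb,qcrl] add [osx,jchn] -> 6 lines: gjjr osx jchn jtkc eglju zquv
Final line count: 6

Answer: 6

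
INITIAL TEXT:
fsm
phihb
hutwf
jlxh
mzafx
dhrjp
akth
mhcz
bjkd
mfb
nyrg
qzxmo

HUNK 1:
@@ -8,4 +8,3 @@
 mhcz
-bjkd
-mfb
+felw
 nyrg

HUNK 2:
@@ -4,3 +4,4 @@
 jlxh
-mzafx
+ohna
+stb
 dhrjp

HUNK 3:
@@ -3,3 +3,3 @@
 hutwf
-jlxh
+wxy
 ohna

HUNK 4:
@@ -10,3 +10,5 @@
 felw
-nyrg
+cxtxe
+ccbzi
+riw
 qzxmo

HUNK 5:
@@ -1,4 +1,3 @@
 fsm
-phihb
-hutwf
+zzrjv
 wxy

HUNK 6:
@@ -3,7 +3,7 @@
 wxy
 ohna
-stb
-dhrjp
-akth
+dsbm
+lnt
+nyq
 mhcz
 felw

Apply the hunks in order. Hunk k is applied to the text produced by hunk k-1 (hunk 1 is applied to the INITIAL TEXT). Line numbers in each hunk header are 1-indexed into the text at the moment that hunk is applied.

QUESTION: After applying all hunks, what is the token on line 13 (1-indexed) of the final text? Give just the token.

Answer: qzxmo

Derivation:
Hunk 1: at line 8 remove [bjkd,mfb] add [felw] -> 11 lines: fsm phihb hutwf jlxh mzafx dhrjp akth mhcz felw nyrg qzxmo
Hunk 2: at line 4 remove [mzafx] add [ohna,stb] -> 12 lines: fsm phihb hutwf jlxh ohna stb dhrjp akth mhcz felw nyrg qzxmo
Hunk 3: at line 3 remove [jlxh] add [wxy] -> 12 lines: fsm phihb hutwf wxy ohna stb dhrjp akth mhcz felw nyrg qzxmo
Hunk 4: at line 10 remove [nyrg] add [cxtxe,ccbzi,riw] -> 14 lines: fsm phihb hutwf wxy ohna stb dhrjp akth mhcz felw cxtxe ccbzi riw qzxmo
Hunk 5: at line 1 remove [phihb,hutwf] add [zzrjv] -> 13 lines: fsm zzrjv wxy ohna stb dhrjp akth mhcz felw cxtxe ccbzi riw qzxmo
Hunk 6: at line 3 remove [stb,dhrjp,akth] add [dsbm,lnt,nyq] -> 13 lines: fsm zzrjv wxy ohna dsbm lnt nyq mhcz felw cxtxe ccbzi riw qzxmo
Final line 13: qzxmo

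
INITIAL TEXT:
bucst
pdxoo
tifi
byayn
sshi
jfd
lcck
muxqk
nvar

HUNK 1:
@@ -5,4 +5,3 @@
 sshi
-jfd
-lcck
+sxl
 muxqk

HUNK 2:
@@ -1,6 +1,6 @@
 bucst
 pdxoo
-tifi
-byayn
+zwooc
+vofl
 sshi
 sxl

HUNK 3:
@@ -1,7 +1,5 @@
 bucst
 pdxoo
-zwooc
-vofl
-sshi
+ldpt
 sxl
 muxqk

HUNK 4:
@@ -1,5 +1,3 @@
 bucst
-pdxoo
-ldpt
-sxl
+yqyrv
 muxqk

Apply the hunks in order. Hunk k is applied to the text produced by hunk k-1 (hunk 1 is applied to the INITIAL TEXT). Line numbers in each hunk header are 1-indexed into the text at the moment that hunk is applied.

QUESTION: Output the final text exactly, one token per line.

Answer: bucst
yqyrv
muxqk
nvar

Derivation:
Hunk 1: at line 5 remove [jfd,lcck] add [sxl] -> 8 lines: bucst pdxoo tifi byayn sshi sxl muxqk nvar
Hunk 2: at line 1 remove [tifi,byayn] add [zwooc,vofl] -> 8 lines: bucst pdxoo zwooc vofl sshi sxl muxqk nvar
Hunk 3: at line 1 remove [zwooc,vofl,sshi] add [ldpt] -> 6 lines: bucst pdxoo ldpt sxl muxqk nvar
Hunk 4: at line 1 remove [pdxoo,ldpt,sxl] add [yqyrv] -> 4 lines: bucst yqyrv muxqk nvar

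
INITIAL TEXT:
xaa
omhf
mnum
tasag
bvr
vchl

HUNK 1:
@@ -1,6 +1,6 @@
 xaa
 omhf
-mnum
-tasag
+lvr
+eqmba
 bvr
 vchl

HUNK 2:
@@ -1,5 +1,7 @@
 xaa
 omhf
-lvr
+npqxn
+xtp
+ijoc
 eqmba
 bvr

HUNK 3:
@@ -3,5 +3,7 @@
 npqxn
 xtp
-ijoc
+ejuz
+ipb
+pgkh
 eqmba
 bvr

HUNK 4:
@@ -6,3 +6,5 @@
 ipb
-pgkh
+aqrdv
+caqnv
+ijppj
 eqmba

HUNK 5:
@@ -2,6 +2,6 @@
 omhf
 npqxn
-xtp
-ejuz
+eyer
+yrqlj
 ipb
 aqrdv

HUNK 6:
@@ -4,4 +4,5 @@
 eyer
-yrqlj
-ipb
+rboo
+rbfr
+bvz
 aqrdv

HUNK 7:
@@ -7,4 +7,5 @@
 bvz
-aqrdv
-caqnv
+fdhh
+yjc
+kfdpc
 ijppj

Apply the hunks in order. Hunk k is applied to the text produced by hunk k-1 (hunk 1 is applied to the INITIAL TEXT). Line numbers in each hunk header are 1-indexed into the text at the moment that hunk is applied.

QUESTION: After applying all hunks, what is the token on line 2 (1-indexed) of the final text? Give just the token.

Answer: omhf

Derivation:
Hunk 1: at line 1 remove [mnum,tasag] add [lvr,eqmba] -> 6 lines: xaa omhf lvr eqmba bvr vchl
Hunk 2: at line 1 remove [lvr] add [npqxn,xtp,ijoc] -> 8 lines: xaa omhf npqxn xtp ijoc eqmba bvr vchl
Hunk 3: at line 3 remove [ijoc] add [ejuz,ipb,pgkh] -> 10 lines: xaa omhf npqxn xtp ejuz ipb pgkh eqmba bvr vchl
Hunk 4: at line 6 remove [pgkh] add [aqrdv,caqnv,ijppj] -> 12 lines: xaa omhf npqxn xtp ejuz ipb aqrdv caqnv ijppj eqmba bvr vchl
Hunk 5: at line 2 remove [xtp,ejuz] add [eyer,yrqlj] -> 12 lines: xaa omhf npqxn eyer yrqlj ipb aqrdv caqnv ijppj eqmba bvr vchl
Hunk 6: at line 4 remove [yrqlj,ipb] add [rboo,rbfr,bvz] -> 13 lines: xaa omhf npqxn eyer rboo rbfr bvz aqrdv caqnv ijppj eqmba bvr vchl
Hunk 7: at line 7 remove [aqrdv,caqnv] add [fdhh,yjc,kfdpc] -> 14 lines: xaa omhf npqxn eyer rboo rbfr bvz fdhh yjc kfdpc ijppj eqmba bvr vchl
Final line 2: omhf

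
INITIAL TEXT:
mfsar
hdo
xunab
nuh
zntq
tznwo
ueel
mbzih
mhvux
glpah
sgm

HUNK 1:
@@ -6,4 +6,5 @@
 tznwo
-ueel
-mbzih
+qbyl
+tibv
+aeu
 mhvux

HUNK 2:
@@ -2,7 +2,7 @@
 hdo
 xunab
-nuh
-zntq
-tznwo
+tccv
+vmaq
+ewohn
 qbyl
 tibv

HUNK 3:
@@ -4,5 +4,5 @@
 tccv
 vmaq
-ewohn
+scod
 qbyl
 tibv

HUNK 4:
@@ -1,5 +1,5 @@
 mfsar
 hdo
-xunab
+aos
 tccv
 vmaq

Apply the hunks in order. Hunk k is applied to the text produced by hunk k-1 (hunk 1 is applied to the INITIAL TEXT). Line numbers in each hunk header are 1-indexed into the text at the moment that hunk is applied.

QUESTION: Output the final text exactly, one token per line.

Answer: mfsar
hdo
aos
tccv
vmaq
scod
qbyl
tibv
aeu
mhvux
glpah
sgm

Derivation:
Hunk 1: at line 6 remove [ueel,mbzih] add [qbyl,tibv,aeu] -> 12 lines: mfsar hdo xunab nuh zntq tznwo qbyl tibv aeu mhvux glpah sgm
Hunk 2: at line 2 remove [nuh,zntq,tznwo] add [tccv,vmaq,ewohn] -> 12 lines: mfsar hdo xunab tccv vmaq ewohn qbyl tibv aeu mhvux glpah sgm
Hunk 3: at line 4 remove [ewohn] add [scod] -> 12 lines: mfsar hdo xunab tccv vmaq scod qbyl tibv aeu mhvux glpah sgm
Hunk 4: at line 1 remove [xunab] add [aos] -> 12 lines: mfsar hdo aos tccv vmaq scod qbyl tibv aeu mhvux glpah sgm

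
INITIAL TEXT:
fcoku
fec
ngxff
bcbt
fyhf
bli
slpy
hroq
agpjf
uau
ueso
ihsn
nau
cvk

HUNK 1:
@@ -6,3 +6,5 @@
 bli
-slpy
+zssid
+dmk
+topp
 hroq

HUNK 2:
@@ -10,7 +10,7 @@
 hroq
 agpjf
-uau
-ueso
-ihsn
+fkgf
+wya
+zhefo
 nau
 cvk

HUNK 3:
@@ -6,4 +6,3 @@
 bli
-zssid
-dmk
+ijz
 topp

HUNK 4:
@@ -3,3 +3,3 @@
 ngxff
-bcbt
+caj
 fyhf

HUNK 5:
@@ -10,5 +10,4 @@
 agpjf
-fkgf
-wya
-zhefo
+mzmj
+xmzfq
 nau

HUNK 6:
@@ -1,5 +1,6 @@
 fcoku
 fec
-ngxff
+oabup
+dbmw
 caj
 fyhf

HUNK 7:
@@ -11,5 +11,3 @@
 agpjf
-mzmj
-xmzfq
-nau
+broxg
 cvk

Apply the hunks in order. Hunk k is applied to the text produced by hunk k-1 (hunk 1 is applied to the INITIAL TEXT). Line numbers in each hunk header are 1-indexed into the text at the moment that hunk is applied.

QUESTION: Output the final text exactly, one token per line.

Hunk 1: at line 6 remove [slpy] add [zssid,dmk,topp] -> 16 lines: fcoku fec ngxff bcbt fyhf bli zssid dmk topp hroq agpjf uau ueso ihsn nau cvk
Hunk 2: at line 10 remove [uau,ueso,ihsn] add [fkgf,wya,zhefo] -> 16 lines: fcoku fec ngxff bcbt fyhf bli zssid dmk topp hroq agpjf fkgf wya zhefo nau cvk
Hunk 3: at line 6 remove [zssid,dmk] add [ijz] -> 15 lines: fcoku fec ngxff bcbt fyhf bli ijz topp hroq agpjf fkgf wya zhefo nau cvk
Hunk 4: at line 3 remove [bcbt] add [caj] -> 15 lines: fcoku fec ngxff caj fyhf bli ijz topp hroq agpjf fkgf wya zhefo nau cvk
Hunk 5: at line 10 remove [fkgf,wya,zhefo] add [mzmj,xmzfq] -> 14 lines: fcoku fec ngxff caj fyhf bli ijz topp hroq agpjf mzmj xmzfq nau cvk
Hunk 6: at line 1 remove [ngxff] add [oabup,dbmw] -> 15 lines: fcoku fec oabup dbmw caj fyhf bli ijz topp hroq agpjf mzmj xmzfq nau cvk
Hunk 7: at line 11 remove [mzmj,xmzfq,nau] add [broxg] -> 13 lines: fcoku fec oabup dbmw caj fyhf bli ijz topp hroq agpjf broxg cvk

Answer: fcoku
fec
oabup
dbmw
caj
fyhf
bli
ijz
topp
hroq
agpjf
broxg
cvk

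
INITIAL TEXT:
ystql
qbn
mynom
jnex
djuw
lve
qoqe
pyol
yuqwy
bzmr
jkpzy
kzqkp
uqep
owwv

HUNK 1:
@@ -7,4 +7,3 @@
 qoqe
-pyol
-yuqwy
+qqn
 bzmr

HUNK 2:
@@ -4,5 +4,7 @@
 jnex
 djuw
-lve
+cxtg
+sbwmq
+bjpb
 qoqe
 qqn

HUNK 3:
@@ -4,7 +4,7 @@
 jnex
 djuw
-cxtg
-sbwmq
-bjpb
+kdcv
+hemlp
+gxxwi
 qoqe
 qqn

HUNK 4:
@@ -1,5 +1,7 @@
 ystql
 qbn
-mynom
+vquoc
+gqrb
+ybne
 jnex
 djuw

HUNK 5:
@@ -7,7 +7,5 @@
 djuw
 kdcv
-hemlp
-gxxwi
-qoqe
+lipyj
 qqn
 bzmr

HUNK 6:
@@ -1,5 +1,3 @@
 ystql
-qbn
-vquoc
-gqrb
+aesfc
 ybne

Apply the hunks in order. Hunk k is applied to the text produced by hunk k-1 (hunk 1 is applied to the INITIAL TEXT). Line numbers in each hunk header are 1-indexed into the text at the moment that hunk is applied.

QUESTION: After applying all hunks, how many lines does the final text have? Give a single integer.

Hunk 1: at line 7 remove [pyol,yuqwy] add [qqn] -> 13 lines: ystql qbn mynom jnex djuw lve qoqe qqn bzmr jkpzy kzqkp uqep owwv
Hunk 2: at line 4 remove [lve] add [cxtg,sbwmq,bjpb] -> 15 lines: ystql qbn mynom jnex djuw cxtg sbwmq bjpb qoqe qqn bzmr jkpzy kzqkp uqep owwv
Hunk 3: at line 4 remove [cxtg,sbwmq,bjpb] add [kdcv,hemlp,gxxwi] -> 15 lines: ystql qbn mynom jnex djuw kdcv hemlp gxxwi qoqe qqn bzmr jkpzy kzqkp uqep owwv
Hunk 4: at line 1 remove [mynom] add [vquoc,gqrb,ybne] -> 17 lines: ystql qbn vquoc gqrb ybne jnex djuw kdcv hemlp gxxwi qoqe qqn bzmr jkpzy kzqkp uqep owwv
Hunk 5: at line 7 remove [hemlp,gxxwi,qoqe] add [lipyj] -> 15 lines: ystql qbn vquoc gqrb ybne jnex djuw kdcv lipyj qqn bzmr jkpzy kzqkp uqep owwv
Hunk 6: at line 1 remove [qbn,vquoc,gqrb] add [aesfc] -> 13 lines: ystql aesfc ybne jnex djuw kdcv lipyj qqn bzmr jkpzy kzqkp uqep owwv
Final line count: 13

Answer: 13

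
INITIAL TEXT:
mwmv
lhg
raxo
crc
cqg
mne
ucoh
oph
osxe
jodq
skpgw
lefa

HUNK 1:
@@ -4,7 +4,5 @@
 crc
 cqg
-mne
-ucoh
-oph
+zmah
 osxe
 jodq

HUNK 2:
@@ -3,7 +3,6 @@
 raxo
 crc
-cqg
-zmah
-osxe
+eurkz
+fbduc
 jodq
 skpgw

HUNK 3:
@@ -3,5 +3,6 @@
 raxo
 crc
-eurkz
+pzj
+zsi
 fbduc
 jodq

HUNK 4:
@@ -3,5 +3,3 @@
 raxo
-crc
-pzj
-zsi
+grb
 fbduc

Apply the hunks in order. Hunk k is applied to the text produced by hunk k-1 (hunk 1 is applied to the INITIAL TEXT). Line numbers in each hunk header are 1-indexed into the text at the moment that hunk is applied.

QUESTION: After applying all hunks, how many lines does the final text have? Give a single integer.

Answer: 8

Derivation:
Hunk 1: at line 4 remove [mne,ucoh,oph] add [zmah] -> 10 lines: mwmv lhg raxo crc cqg zmah osxe jodq skpgw lefa
Hunk 2: at line 3 remove [cqg,zmah,osxe] add [eurkz,fbduc] -> 9 lines: mwmv lhg raxo crc eurkz fbduc jodq skpgw lefa
Hunk 3: at line 3 remove [eurkz] add [pzj,zsi] -> 10 lines: mwmv lhg raxo crc pzj zsi fbduc jodq skpgw lefa
Hunk 4: at line 3 remove [crc,pzj,zsi] add [grb] -> 8 lines: mwmv lhg raxo grb fbduc jodq skpgw lefa
Final line count: 8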